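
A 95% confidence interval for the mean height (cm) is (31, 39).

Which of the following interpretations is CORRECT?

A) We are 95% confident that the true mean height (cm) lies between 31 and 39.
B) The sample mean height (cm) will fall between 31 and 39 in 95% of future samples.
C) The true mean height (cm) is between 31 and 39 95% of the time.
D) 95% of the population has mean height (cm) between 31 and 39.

A confidence interval represents our confidence in the procedure, not a probability statement about the parameter.

Key concept: If we repeated this sampling process many times and computed a 95% CI each time, about 95% of those intervals would contain the true population parameter.

For this specific interval (31, 39):
- Midpoint (point estimate): 35
- Margin of error: 4

The correct interpretation is the one stating confidence that the true parameter lies in the interval — option A.

A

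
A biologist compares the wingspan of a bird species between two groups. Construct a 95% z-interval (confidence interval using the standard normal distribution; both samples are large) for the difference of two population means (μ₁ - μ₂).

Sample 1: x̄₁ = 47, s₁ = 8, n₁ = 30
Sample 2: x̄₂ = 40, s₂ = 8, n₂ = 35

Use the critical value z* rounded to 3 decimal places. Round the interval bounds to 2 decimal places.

Both samples are large (n₁ = 30 ≥ 30, n₂ = 35 ≥ 30), so a z-interval for the difference of means applies.

Point estimate: x̄₁ - x̄₂ = 47 - 40 = 7

Standard error: SE = √(s₁²/n₁ + s₂²/n₂)
= √(8²/30 + 8²/35)
= √(2.133333 + 1.828571)
= 1.990453

For 95% confidence, z* = 1.96 (from standard normal table)
Margin of error: E = z* × SE = 1.96 × 1.990453 = 3.9013

Z-interval: (x̄₁ - x̄₂) ± E = 7 ± 3.9013 = (3.0987, 10.9013)

Rounded to 2 decimal places:

(3.10, 10.90)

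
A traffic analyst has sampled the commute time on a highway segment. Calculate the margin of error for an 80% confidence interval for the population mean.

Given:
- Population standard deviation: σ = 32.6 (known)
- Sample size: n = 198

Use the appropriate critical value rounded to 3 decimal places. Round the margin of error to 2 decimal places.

The population standard deviation σ is known, so use the z-interval margin of error formula.

For 80% confidence, z* = 1.282 (from standard normal table)

Margin of error formula for z-interval: E = z* × σ/√n

E = 1.282 × 32.6/√198
  = 1.282 × 2.316781
  = 2.9701

Rounded to 2 decimal places:

2.97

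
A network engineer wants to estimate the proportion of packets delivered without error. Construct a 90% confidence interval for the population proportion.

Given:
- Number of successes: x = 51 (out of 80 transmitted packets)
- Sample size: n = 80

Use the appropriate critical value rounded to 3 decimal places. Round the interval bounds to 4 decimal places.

Sample proportion: p̂ = 51/80 = 0.637500

Check conditions for normal approximation:
  np̂ = 51 ≥ 10 ✓
  n(1-p̂) = 29 ≥ 10 ✓

The sample is large enough, so use a z-interval (normal approximation) for the proportion.

For 90% confidence, z* = 1.645 (from standard normal table)

Standard error: SE = √(p̂(1-p̂)/n) = √(0.637500×0.362500/80) = 0.05374637

Margin of error: E = z* × SE = 1.645 × 0.05374637 = 0.088413

Z-interval: p̂ ± E = 0.637500 ± 0.088413 = (0.549087, 0.725913)

Rounded to 4 decimal places:

(0.5491, 0.7259)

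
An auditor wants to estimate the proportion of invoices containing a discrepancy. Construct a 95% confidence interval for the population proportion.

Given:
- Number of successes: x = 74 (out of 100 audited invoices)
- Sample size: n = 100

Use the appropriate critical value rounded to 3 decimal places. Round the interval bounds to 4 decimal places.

Sample proportion: p̂ = 74/100 = 0.740000

Check conditions for normal approximation:
  np̂ = 74 ≥ 10 ✓
  n(1-p̂) = 26 ≥ 10 ✓

The sample is large enough, so use a z-interval (normal approximation) for the proportion.

For 95% confidence, z* = 1.96 (from standard normal table)

Standard error: SE = √(p̂(1-p̂)/n) = √(0.740000×0.260000/100) = 0.04386342

Margin of error: E = z* × SE = 1.96 × 0.04386342 = 0.085972

Z-interval: p̂ ± E = 0.740000 ± 0.085972 = (0.654028, 0.825972)

Rounded to 4 decimal places:

(0.6540, 0.8260)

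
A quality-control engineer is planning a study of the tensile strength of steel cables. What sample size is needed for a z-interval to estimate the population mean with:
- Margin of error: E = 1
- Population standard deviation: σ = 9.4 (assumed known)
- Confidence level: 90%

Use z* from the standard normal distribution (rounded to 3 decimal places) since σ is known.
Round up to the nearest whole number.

Using z* since population σ is known (z-interval formula).

For 90% confidence, z* = 1.645 (from standard normal table)

Sample size formula for z-interval: n = (z*σ/E)²

n = (1.645 × 9.4 / 1)²
  = (15.463000)²
  = 239.1044

Round up to the nearest whole number: n = 240

240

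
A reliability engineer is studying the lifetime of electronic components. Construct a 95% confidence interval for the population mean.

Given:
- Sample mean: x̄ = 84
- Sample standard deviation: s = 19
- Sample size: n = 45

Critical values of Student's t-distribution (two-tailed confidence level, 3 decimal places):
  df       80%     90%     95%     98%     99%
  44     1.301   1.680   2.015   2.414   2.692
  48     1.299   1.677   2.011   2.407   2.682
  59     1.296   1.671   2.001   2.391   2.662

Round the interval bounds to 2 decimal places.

The population standard deviation σ is unknown (only the sample standard deviation s is given), so use a t-interval with df = n - 1 = 45 - 1 = 44.

For 95% confidence with df = 44, t* = 2.015 (from t-table)

Standard error: SE = s/√n = 19/√45 = 2.832353

Margin of error: E = t* × SE = 2.015 × 2.832353 = 5.7072

T-interval: x̄ ± E = 84 ± 5.7072 = (78.2928, 89.7072)

Rounded to 2 decimal places:

(78.29, 89.71)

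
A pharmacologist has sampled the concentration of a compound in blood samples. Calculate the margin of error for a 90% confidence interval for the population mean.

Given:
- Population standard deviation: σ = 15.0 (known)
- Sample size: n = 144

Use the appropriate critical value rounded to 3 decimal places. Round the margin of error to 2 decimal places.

The population standard deviation σ is known, so use the z-interval margin of error formula.

For 90% confidence, z* = 1.645 (from standard normal table)

Margin of error formula for z-interval: E = z* × σ/√n

E = 1.645 × 15.0/√144
  = 1.645 × 1.250000
  = 2.0562

Rounded to 2 decimal places:

2.06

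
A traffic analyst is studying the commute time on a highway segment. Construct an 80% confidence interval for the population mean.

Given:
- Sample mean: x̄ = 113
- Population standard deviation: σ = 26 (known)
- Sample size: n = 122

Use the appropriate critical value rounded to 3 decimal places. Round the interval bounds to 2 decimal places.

The population standard deviation σ is known, so use a z-interval (standard normal critical value).

For 80% confidence, z* = 1.282 (from standard normal table)

Standard error: SE = σ/√n = 26/√122 = 2.353929

Margin of error: E = z* × SE = 1.282 × 2.353929 = 3.0177

Z-interval: x̄ ± E = 113 ± 3.0177 = (109.9823, 116.0177)

Rounded to 2 decimal places:

(109.98, 116.02)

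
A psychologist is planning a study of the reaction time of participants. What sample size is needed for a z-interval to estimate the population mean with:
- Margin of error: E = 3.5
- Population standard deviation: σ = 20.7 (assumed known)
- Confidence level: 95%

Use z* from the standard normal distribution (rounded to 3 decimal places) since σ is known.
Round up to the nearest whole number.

Using z* since population σ is known (z-interval formula).

For 95% confidence, z* = 1.96 (from standard normal table)

Sample size formula for z-interval: n = (z*σ/E)²

n = (1.96 × 20.7 / 3.5)²
  = (11.592000)²
  = 134.3745

Round up to the nearest whole number: n = 135

135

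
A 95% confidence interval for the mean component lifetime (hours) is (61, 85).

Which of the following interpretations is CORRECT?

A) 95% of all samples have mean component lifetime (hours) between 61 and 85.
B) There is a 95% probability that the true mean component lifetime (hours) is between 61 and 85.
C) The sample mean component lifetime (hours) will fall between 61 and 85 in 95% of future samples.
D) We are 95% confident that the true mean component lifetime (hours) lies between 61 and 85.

A confidence interval represents our confidence in the procedure, not a probability statement about the parameter.

Key concept: If we repeated this sampling process many times and computed a 95% CI each time, about 95% of those intervals would contain the true population parameter.

For this specific interval (61, 85):
- Midpoint (point estimate): 73
- Margin of error: 12

The correct interpretation is the one stating confidence that the true parameter lies in the interval — option D.

D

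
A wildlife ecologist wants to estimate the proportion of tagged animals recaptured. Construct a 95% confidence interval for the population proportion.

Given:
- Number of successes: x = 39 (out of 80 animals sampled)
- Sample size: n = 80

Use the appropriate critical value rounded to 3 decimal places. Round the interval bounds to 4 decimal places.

Sample proportion: p̂ = 39/80 = 0.487500

Check conditions for normal approximation:
  np̂ = 39 ≥ 10 ✓
  n(1-p̂) = 41 ≥ 10 ✓

The sample is large enough, so use a z-interval (normal approximation) for the proportion.

For 95% confidence, z* = 1.96 (from standard normal table)

Standard error: SE = √(p̂(1-p̂)/n) = √(0.487500×0.512500/80) = 0.05588423

Margin of error: E = z* × SE = 1.96 × 0.05588423 = 0.109533

Z-interval: p̂ ± E = 0.487500 ± 0.109533 = (0.377967, 0.597033)

Rounded to 4 decimal places:

(0.3780, 0.5970)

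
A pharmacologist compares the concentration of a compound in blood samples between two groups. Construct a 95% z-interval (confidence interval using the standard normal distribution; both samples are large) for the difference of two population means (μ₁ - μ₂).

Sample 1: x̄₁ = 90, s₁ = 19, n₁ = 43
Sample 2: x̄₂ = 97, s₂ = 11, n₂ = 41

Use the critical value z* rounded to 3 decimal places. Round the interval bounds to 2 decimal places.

Both samples are large (n₁ = 43 ≥ 30, n₂ = 41 ≥ 30), so a z-interval for the difference of means applies.

Point estimate: x̄₁ - x̄₂ = 90 - 97 = -7

Standard error: SE = √(s₁²/n₁ + s₂²/n₂)
= √(19²/43 + 11²/41)
= √(8.395349 + 2.951220)
= 3.368467

For 95% confidence, z* = 1.96 (from standard normal table)
Margin of error: E = z* × SE = 1.96 × 3.368467 = 6.6022

Z-interval: (x̄₁ - x̄₂) ± E = -7 ± 6.6022 = (-13.6022, -0.3978)

Rounded to 2 decimal places:

(-13.60, -0.40)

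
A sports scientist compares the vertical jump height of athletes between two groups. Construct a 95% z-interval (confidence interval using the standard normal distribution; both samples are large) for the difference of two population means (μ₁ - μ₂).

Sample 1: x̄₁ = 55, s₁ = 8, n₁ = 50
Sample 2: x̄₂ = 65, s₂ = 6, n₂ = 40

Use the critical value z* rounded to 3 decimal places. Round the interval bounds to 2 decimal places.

Both samples are large (n₁ = 50 ≥ 30, n₂ = 40 ≥ 30), so a z-interval for the difference of means applies.

Point estimate: x̄₁ - x̄₂ = 55 - 65 = -10

Standard error: SE = √(s₁²/n₁ + s₂²/n₂)
= √(8²/50 + 6²/40)
= √(1.280000 + 0.900000)
= 1.476482

For 95% confidence, z* = 1.96 (from standard normal table)
Margin of error: E = z* × SE = 1.96 × 1.476482 = 2.8939

Z-interval: (x̄₁ - x̄₂) ± E = -10 ± 2.8939 = (-12.8939, -7.1061)

Rounded to 2 decimal places:

(-12.89, -7.11)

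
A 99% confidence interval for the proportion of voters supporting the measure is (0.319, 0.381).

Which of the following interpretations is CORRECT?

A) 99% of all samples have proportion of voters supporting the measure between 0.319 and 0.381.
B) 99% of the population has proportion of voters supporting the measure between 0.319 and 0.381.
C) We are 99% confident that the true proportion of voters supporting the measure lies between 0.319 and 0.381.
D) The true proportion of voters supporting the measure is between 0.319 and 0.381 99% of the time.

A confidence interval represents our confidence in the procedure, not a probability statement about the parameter.

Key concept: If we repeated this sampling process many times and computed a 99% CI each time, about 99% of those intervals would contain the true population parameter.

For this specific interval (0.319, 0.381):
- Midpoint (point estimate): 0.35
- Margin of error: 0.031

The correct interpretation is the one stating confidence that the true parameter lies in the interval — option C.

C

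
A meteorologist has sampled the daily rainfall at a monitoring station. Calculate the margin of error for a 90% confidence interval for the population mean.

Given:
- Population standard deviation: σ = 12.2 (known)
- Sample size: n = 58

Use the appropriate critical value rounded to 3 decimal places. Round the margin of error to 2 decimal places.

The population standard deviation σ is known, so use the z-interval margin of error formula.

For 90% confidence, z* = 1.645 (from standard normal table)

Margin of error formula for z-interval: E = z* × σ/√n

E = 1.645 × 12.2/√58
  = 1.645 × 1.601938
  = 2.6352

Rounded to 2 decimal places:

2.64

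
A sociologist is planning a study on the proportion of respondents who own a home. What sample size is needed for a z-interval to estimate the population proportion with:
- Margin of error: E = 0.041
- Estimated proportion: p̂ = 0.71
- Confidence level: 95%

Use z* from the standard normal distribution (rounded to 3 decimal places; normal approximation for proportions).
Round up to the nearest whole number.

Using z* for proportion z-interval (normal approximation).

For 95% confidence, z* = 1.96 (from standard normal table)

Sample size formula for proportion z-interval: n = z*²p̂(1-p̂)/E²

n = 1.96² × 0.71 × 0.29 / 0.041²
  = 3.8416 × 0.2059 / 0.001681
  = 470.5446

Round up to the nearest whole number: n = 471

471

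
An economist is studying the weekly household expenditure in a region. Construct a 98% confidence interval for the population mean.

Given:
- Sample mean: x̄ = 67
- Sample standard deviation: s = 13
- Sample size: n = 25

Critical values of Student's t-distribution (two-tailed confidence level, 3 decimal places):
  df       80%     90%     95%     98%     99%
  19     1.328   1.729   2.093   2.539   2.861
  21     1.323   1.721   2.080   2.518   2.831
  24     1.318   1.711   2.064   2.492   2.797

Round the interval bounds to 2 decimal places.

The population standard deviation σ is unknown (only the sample standard deviation s is given), so use a t-interval with df = n - 1 = 25 - 1 = 24.

For 98% confidence with df = 24, t* = 2.492 (from t-table)

Standard error: SE = s/√n = 13/√25 = 2.600000

Margin of error: E = t* × SE = 2.492 × 2.600000 = 6.4792

T-interval: x̄ ± E = 67 ± 6.4792 = (60.5208, 73.4792)

Rounded to 2 decimal places:

(60.52, 73.48)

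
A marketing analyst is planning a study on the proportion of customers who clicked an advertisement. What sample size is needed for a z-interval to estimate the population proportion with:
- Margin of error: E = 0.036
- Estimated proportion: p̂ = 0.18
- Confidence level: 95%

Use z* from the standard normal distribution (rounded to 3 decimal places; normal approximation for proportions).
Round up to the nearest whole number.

Using z* for proportion z-interval (normal approximation).

For 95% confidence, z* = 1.96 (from standard normal table)

Sample size formula for proportion z-interval: n = z*²p̂(1-p̂)/E²

n = 1.96² × 0.18 × 0.82 / 0.036²
  = 3.8416 × 0.1476 / 0.001296
  = 437.5156

Round up to the nearest whole number: n = 438

438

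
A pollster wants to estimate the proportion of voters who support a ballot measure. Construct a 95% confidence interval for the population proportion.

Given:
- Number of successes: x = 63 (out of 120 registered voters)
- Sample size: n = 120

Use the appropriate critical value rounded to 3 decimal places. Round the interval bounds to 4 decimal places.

Sample proportion: p̂ = 63/120 = 0.525000

Check conditions for normal approximation:
  np̂ = 63 ≥ 10 ✓
  n(1-p̂) = 57 ≥ 10 ✓

The sample is large enough, so use a z-interval (normal approximation) for the proportion.

For 95% confidence, z* = 1.96 (from standard normal table)

Standard error: SE = √(p̂(1-p̂)/n) = √(0.525000×0.475000/120) = 0.04558646

Margin of error: E = z* × SE = 1.96 × 0.04558646 = 0.089349

Z-interval: p̂ ± E = 0.525000 ± 0.089349 = (0.435651, 0.614349)

Rounded to 4 decimal places:

(0.4357, 0.6143)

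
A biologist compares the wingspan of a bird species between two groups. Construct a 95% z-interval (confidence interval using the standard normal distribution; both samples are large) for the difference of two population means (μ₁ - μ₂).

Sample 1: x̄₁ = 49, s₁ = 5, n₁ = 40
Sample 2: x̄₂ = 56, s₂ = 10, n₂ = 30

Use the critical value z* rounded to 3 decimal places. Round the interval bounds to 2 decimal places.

Both samples are large (n₁ = 40 ≥ 30, n₂ = 30 ≥ 30), so a z-interval for the difference of means applies.

Point estimate: x̄₁ - x̄₂ = 49 - 56 = -7

Standard error: SE = √(s₁²/n₁ + s₂²/n₂)
= √(5²/40 + 10²/30)
= √(0.625000 + 3.333333)
= 1.989556

For 95% confidence, z* = 1.96 (from standard normal table)
Margin of error: E = z* × SE = 1.96 × 1.989556 = 3.8995

Z-interval: (x̄₁ - x̄₂) ± E = -7 ± 3.8995 = (-10.8995, -3.1005)

Rounded to 2 decimal places:

(-10.90, -3.10)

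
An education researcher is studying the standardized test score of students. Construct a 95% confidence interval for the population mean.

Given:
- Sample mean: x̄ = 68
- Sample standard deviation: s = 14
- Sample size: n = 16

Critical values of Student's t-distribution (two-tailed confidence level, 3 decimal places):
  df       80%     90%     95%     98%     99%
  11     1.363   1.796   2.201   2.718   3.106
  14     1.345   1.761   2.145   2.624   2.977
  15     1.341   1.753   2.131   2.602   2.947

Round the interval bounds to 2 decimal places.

The population standard deviation σ is unknown (only the sample standard deviation s is given), so use a t-interval with df = n - 1 = 16 - 1 = 15.

For 95% confidence with df = 15, t* = 2.131 (from t-table)

Standard error: SE = s/√n = 14/√16 = 3.500000

Margin of error: E = t* × SE = 2.131 × 3.500000 = 7.4585

T-interval: x̄ ± E = 68 ± 7.4585 = (60.5415, 75.4585)

Rounded to 2 decimal places:

(60.54, 75.46)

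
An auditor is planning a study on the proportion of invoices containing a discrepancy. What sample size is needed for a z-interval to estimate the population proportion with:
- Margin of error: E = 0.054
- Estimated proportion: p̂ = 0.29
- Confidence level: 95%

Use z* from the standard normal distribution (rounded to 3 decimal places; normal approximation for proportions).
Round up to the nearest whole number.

Using z* for proportion z-interval (normal approximation).

For 95% confidence, z* = 1.96 (from standard normal table)

Sample size formula for proportion z-interval: n = z*²p̂(1-p̂)/E²

n = 1.96² × 0.29 × 0.71 / 0.054²
  = 3.8416 × 0.2059 / 0.002916
  = 271.2570

Round up to the nearest whole number: n = 272

272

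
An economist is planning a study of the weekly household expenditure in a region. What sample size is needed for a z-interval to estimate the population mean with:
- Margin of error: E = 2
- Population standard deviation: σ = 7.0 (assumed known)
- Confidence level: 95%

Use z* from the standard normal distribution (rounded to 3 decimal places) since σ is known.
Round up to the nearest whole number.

Using z* since population σ is known (z-interval formula).

For 95% confidence, z* = 1.96 (from standard normal table)

Sample size formula for z-interval: n = (z*σ/E)²

n = (1.96 × 7.0 / 2)²
  = (6.860000)²
  = 47.0596

Round up to the nearest whole number: n = 48

48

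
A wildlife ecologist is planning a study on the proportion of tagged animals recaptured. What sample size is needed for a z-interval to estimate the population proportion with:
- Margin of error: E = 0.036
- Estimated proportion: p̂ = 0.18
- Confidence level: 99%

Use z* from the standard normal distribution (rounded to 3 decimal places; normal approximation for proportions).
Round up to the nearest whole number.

Using z* for proportion z-interval (normal approximation).

For 99% confidence, z* = 2.576 (from standard normal table)

Sample size formula for proportion z-interval: n = z*²p̂(1-p̂)/E²

n = 2.576² × 0.18 × 0.82 / 0.036²
  = 6.635776 × 0.1476 / 0.001296
  = 755.7412

Round up to the nearest whole number: n = 756

756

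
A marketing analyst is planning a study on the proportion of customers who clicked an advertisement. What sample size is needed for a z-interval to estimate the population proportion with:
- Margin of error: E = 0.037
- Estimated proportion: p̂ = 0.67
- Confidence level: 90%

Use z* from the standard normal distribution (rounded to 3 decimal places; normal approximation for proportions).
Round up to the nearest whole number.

Using z* for proportion z-interval (normal approximation).

For 90% confidence, z* = 1.645 (from standard normal table)

Sample size formula for proportion z-interval: n = z*²p̂(1-p̂)/E²

n = 1.645² × 0.67 × 0.33 / 0.037²
  = 2.706025 × 0.2211 / 0.001369
  = 437.0359

Round up to the nearest whole number: n = 438

438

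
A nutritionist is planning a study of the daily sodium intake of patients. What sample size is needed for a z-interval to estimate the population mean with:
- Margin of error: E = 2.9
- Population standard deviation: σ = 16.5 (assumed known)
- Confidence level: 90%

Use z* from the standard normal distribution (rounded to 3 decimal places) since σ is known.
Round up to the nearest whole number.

Using z* since population σ is known (z-interval formula).

For 90% confidence, z* = 1.645 (from standard normal table)

Sample size formula for z-interval: n = (z*σ/E)²

n = (1.645 × 16.5 / 2.9)²
  = (9.359483)²
  = 87.5999

Round up to the nearest whole number: n = 88

88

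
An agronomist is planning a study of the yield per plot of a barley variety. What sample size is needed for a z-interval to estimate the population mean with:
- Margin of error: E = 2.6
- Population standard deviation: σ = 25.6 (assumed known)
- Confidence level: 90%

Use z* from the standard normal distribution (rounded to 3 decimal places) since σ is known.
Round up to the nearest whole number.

Using z* since population σ is known (z-interval formula).

For 90% confidence, z* = 1.645 (from standard normal table)

Sample size formula for z-interval: n = (z*σ/E)²

n = (1.645 × 25.6 / 2.6)²
  = (16.196923)²
  = 262.3403

Round up to the nearest whole number: n = 263

263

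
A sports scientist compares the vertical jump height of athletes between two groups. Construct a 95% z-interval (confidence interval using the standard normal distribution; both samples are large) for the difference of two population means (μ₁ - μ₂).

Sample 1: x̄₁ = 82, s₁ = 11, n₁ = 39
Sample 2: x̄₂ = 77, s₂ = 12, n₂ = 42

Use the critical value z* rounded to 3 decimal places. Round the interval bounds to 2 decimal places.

Both samples are large (n₁ = 39 ≥ 30, n₂ = 42 ≥ 30), so a z-interval for the difference of means applies.

Point estimate: x̄₁ - x̄₂ = 82 - 77 = 5

Standard error: SE = √(s₁²/n₁ + s₂²/n₂)
= √(11²/39 + 12²/42)
= √(3.102564 + 3.428571)
= 2.555609

For 95% confidence, z* = 1.96 (from standard normal table)
Margin of error: E = z* × SE = 1.96 × 2.555609 = 5.0090

Z-interval: (x̄₁ - x̄₂) ± E = 5 ± 5.0090 = (-0.0090, 10.0090)

Rounded to 2 decimal places:

(-0.01, 10.01)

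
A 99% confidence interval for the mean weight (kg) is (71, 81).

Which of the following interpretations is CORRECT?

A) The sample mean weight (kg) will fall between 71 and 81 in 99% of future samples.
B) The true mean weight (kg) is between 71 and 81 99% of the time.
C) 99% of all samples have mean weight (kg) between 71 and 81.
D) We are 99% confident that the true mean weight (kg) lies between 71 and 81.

A confidence interval represents our confidence in the procedure, not a probability statement about the parameter.

Key concept: If we repeated this sampling process many times and computed a 99% CI each time, about 99% of those intervals would contain the true population parameter.

For this specific interval (71, 81):
- Midpoint (point estimate): 76
- Margin of error: 5

The correct interpretation is the one stating confidence that the true parameter lies in the interval — option D.

D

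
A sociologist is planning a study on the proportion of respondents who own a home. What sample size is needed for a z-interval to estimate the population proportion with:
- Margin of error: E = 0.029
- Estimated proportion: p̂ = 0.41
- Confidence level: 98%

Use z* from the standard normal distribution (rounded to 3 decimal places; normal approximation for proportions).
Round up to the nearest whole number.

Using z* for proportion z-interval (normal approximation).

For 98% confidence, z* = 2.326 (from standard normal table)

Sample size formula for proportion z-interval: n = z*²p̂(1-p̂)/E²

n = 2.326² × 0.41 × 0.59 / 0.029²
  = 5.410276 × 0.2419 / 0.000841
  = 1556.1781

Round up to the nearest whole number: n = 1557

1557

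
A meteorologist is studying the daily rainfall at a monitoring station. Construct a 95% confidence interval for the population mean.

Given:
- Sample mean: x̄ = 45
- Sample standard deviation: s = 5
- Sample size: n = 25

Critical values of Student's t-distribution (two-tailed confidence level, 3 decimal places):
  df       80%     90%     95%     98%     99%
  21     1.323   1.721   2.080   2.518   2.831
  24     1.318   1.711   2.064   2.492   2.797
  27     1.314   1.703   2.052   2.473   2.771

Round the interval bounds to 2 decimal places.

The population standard deviation σ is unknown (only the sample standard deviation s is given), so use a t-interval with df = n - 1 = 25 - 1 = 24.

For 95% confidence with df = 24, t* = 2.064 (from t-table)

Standard error: SE = s/√n = 5/√25 = 1.000000

Margin of error: E = t* × SE = 2.064 × 1.000000 = 2.0640

T-interval: x̄ ± E = 45 ± 2.0640 = (42.9360, 47.0640)

Rounded to 2 decimal places:

(42.94, 47.06)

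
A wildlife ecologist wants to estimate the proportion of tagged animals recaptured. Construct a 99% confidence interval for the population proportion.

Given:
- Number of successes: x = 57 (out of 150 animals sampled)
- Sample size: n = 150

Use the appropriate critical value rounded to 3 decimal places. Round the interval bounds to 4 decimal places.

Sample proportion: p̂ = 57/150 = 0.380000

Check conditions for normal approximation:
  np̂ = 57 ≥ 10 ✓
  n(1-p̂) = 93 ≥ 10 ✓

The sample is large enough, so use a z-interval (normal approximation) for the proportion.

For 99% confidence, z* = 2.576 (from standard normal table)

Standard error: SE = √(p̂(1-p̂)/n) = √(0.380000×0.620000/150) = 0.03963164

Margin of error: E = z* × SE = 2.576 × 0.03963164 = 0.102091

Z-interval: p̂ ± E = 0.380000 ± 0.102091 = (0.277909, 0.482091)

Rounded to 4 decimal places:

(0.2779, 0.4821)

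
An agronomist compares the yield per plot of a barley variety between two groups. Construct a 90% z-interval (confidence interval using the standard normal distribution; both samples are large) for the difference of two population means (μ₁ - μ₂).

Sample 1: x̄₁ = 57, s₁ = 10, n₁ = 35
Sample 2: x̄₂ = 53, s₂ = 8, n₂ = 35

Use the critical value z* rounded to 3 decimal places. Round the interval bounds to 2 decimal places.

Both samples are large (n₁ = 35 ≥ 30, n₂ = 35 ≥ 30), so a z-interval for the difference of means applies.

Point estimate: x̄₁ - x̄₂ = 57 - 53 = 4

Standard error: SE = √(s₁²/n₁ + s₂²/n₂)
= √(10²/35 + 8²/35)
= √(2.857143 + 1.828571)
= 2.164651

For 90% confidence, z* = 1.645 (from standard normal table)
Margin of error: E = z* × SE = 1.645 × 2.164651 = 3.5609

Z-interval: (x̄₁ - x̄₂) ± E = 4 ± 3.5609 = (0.4391, 7.5609)

Rounded to 2 decimal places:

(0.44, 7.56)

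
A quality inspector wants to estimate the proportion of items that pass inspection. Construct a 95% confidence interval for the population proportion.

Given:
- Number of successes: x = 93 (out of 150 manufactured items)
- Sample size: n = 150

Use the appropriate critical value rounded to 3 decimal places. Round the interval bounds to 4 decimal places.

Sample proportion: p̂ = 93/150 = 0.620000

Check conditions for normal approximation:
  np̂ = 93 ≥ 10 ✓
  n(1-p̂) = 57 ≥ 10 ✓

The sample is large enough, so use a z-interval (normal approximation) for the proportion.

For 95% confidence, z* = 1.96 (from standard normal table)

Standard error: SE = √(p̂(1-p̂)/n) = √(0.620000×0.380000/150) = 0.03963164

Margin of error: E = z* × SE = 1.96 × 0.03963164 = 0.077678

Z-interval: p̂ ± E = 0.620000 ± 0.077678 = (0.542322, 0.697678)

Rounded to 4 decimal places:

(0.5423, 0.6977)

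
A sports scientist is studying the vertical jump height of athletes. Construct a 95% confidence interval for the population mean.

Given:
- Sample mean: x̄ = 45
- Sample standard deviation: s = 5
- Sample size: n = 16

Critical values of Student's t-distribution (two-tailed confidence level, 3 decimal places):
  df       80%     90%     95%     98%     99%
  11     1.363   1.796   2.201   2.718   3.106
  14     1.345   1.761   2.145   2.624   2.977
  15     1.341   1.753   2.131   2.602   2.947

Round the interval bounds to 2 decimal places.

The population standard deviation σ is unknown (only the sample standard deviation s is given), so use a t-interval with df = n - 1 = 16 - 1 = 15.

For 95% confidence with df = 15, t* = 2.131 (from t-table)

Standard error: SE = s/√n = 5/√16 = 1.250000

Margin of error: E = t* × SE = 2.131 × 1.250000 = 2.6637

T-interval: x̄ ± E = 45 ± 2.6637 = (42.3362, 47.6638)

Rounded to 2 decimal places:

(42.34, 47.66)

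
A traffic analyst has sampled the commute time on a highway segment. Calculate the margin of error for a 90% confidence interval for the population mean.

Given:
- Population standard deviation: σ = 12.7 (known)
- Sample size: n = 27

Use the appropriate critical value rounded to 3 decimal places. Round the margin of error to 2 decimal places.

The population standard deviation σ is known, so use the z-interval margin of error formula.

For 90% confidence, z* = 1.645 (from standard normal table)

Margin of error formula for z-interval: E = z* × σ/√n

E = 1.645 × 12.7/√27
  = 1.645 × 2.444116
  = 4.0206

Rounded to 2 decimal places:

4.02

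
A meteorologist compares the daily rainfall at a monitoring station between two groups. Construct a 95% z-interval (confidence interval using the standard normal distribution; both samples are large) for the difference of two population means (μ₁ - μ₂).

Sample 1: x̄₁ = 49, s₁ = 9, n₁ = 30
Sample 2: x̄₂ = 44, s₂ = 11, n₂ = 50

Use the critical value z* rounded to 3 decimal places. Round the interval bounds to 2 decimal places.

Both samples are large (n₁ = 30 ≥ 30, n₂ = 50 ≥ 30), so a z-interval for the difference of means applies.

Point estimate: x̄₁ - x̄₂ = 49 - 44 = 5

Standard error: SE = √(s₁²/n₁ + s₂²/n₂)
= √(9²/30 + 11²/50)
= √(2.7000000 + 2.4200000)
= 2.2627417

For 95% confidence, z* = 1.96 (from standard normal table)
Margin of error: E = z* × SE = 1.96 × 2.2627417 = 4.43497

Z-interval: (x̄₁ - x̄₂) ± E = 5 ± 4.43497 = (0.56503, 9.43497)

Rounded to 2 decimal places:

(0.57, 9.43)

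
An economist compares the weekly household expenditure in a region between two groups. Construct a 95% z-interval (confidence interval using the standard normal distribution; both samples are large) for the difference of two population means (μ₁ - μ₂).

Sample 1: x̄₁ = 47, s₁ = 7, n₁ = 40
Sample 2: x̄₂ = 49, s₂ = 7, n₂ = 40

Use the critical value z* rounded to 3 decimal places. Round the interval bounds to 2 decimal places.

Both samples are large (n₁ = 40 ≥ 30, n₂ = 40 ≥ 30), so a z-interval for the difference of means applies.

Point estimate: x̄₁ - x̄₂ = 47 - 49 = -2

Standard error: SE = √(s₁²/n₁ + s₂²/n₂)
= √(7²/40 + 7²/40)
= √(1.225000 + 1.225000)
= 1.565248

For 95% confidence, z* = 1.96 (from standard normal table)
Margin of error: E = z* × SE = 1.96 × 1.565248 = 3.0679

Z-interval: (x̄₁ - x̄₂) ± E = -2 ± 3.0679 = (-5.0679, 1.0679)

Rounded to 2 decimal places:

(-5.07, 1.07)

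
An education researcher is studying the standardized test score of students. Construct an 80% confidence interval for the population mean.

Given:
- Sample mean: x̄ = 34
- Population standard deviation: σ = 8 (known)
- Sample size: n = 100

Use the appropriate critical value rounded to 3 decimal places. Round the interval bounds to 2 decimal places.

The population standard deviation σ is known, so use a z-interval (standard normal critical value).

For 80% confidence, z* = 1.282 (from standard normal table)

Standard error: SE = σ/√n = 8/√100 = 0.800000

Margin of error: E = z* × SE = 1.282 × 0.800000 = 1.0256

Z-interval: x̄ ± E = 34 ± 1.0256 = (32.9744, 35.0256)

Rounded to 2 decimal places:

(32.97, 35.03)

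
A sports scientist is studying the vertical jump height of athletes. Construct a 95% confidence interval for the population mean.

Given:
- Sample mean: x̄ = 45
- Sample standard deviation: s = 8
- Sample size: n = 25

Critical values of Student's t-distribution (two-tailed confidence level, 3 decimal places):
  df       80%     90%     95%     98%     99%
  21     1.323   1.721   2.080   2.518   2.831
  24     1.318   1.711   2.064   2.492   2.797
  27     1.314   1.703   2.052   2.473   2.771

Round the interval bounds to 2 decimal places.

The population standard deviation σ is unknown (only the sample standard deviation s is given), so use a t-interval with df = n - 1 = 25 - 1 = 24.

For 95% confidence with df = 24, t* = 2.064 (from t-table)

Standard error: SE = s/√n = 8/√25 = 1.600000

Margin of error: E = t* × SE = 2.064 × 1.600000 = 3.3024

T-interval: x̄ ± E = 45 ± 3.3024 = (41.6976, 48.3024)

Rounded to 2 decimal places:

(41.70, 48.30)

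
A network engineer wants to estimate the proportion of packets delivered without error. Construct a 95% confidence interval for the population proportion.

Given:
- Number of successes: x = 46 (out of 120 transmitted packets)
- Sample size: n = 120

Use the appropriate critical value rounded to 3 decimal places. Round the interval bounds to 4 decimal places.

Sample proportion: p̂ = 46/120 = 0.383333

Check conditions for normal approximation:
  np̂ = 46 ≥ 10 ✓
  n(1-p̂) = 74 ≥ 10 ✓

The sample is large enough, so use a z-interval (normal approximation) for the proportion.

For 95% confidence, z* = 1.96 (from standard normal table)

Standard error: SE = √(p̂(1-p̂)/n) = √(0.383333×0.616667/120) = 0.04438364

Margin of error: E = z* × SE = 1.96 × 0.04438364 = 0.086992

Z-interval: p̂ ± E = 0.383333 ± 0.086992 = (0.296341, 0.470325)

Rounded to 4 decimal places:

(0.2963, 0.4703)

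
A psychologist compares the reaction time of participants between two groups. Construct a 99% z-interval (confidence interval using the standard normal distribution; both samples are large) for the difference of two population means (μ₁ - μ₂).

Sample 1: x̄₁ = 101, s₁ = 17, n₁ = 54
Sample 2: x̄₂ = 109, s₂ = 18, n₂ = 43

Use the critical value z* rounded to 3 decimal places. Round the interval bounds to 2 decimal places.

Both samples are large (n₁ = 54 ≥ 30, n₂ = 43 ≥ 30), so a z-interval for the difference of means applies.

Point estimate: x̄₁ - x̄₂ = 101 - 109 = -8

Standard error: SE = √(s₁²/n₁ + s₂²/n₂)
= √(17²/54 + 18²/43)
= √(5.351852 + 7.534884)
= 3.589810

For 99% confidence, z* = 2.576 (from standard normal table)
Margin of error: E = z* × SE = 2.576 × 3.589810 = 9.2474

Z-interval: (x̄₁ - x̄₂) ± E = -8 ± 9.2474 = (-17.2474, 1.2474)

Rounded to 2 decimal places:

(-17.25, 1.25)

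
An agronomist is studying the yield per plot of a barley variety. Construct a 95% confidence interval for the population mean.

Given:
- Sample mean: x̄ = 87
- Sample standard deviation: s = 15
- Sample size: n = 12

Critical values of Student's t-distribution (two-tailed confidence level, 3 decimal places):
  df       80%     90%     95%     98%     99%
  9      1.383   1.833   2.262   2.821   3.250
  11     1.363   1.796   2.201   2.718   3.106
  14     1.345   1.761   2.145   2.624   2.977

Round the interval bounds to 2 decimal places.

The population standard deviation σ is unknown (only the sample standard deviation s is given), so use a t-interval with df = n - 1 = 12 - 1 = 11.

For 95% confidence with df = 11, t* = 2.201 (from t-table)

Standard error: SE = s/√n = 15/√12 = 4.330127

Margin of error: E = t* × SE = 2.201 × 4.330127 = 9.5306

T-interval: x̄ ± E = 87 ± 9.5306 = (77.4694, 96.5306)

Rounded to 2 decimal places:

(77.47, 96.53)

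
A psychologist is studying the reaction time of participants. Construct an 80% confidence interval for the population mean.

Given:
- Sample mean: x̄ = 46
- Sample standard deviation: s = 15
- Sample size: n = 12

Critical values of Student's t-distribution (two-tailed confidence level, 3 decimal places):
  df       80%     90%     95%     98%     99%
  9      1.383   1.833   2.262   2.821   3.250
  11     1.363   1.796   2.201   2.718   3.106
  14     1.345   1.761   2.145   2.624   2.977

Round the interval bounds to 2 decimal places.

The population standard deviation σ is unknown (only the sample standard deviation s is given), so use a t-interval with df = n - 1 = 12 - 1 = 11.

For 80% confidence with df = 11, t* = 1.363 (from t-table)

Standard error: SE = s/√n = 15/√12 = 4.330127

Margin of error: E = t* × SE = 1.363 × 4.330127 = 5.9020

T-interval: x̄ ± E = 46 ± 5.9020 = (40.0980, 51.9020)

Rounded to 2 decimal places:

(40.10, 51.90)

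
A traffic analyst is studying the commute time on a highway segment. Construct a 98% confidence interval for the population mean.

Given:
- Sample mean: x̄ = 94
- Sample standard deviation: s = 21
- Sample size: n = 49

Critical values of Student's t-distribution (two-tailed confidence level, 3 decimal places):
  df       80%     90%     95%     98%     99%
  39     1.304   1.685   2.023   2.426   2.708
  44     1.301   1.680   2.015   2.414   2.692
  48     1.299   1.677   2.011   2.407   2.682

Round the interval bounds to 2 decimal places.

The population standard deviation σ is unknown (only the sample standard deviation s is given), so use a t-interval with df = n - 1 = 49 - 1 = 48.

For 98% confidence with df = 48, t* = 2.407 (from t-table)

Standard error: SE = s/√n = 21/√49 = 3.000000

Margin of error: E = t* × SE = 2.407 × 3.000000 = 7.2210

T-interval: x̄ ± E = 94 ± 7.2210 = (86.7790, 101.2210)

Rounded to 2 decimal places:

(86.78, 101.22)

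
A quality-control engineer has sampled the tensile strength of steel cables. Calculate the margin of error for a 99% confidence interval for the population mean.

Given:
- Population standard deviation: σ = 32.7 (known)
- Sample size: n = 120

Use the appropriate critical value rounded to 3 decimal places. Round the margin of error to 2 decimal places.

The population standard deviation σ is known, so use the z-interval margin of error formula.

For 99% confidence, z* = 2.576 (from standard normal table)

Margin of error formula for z-interval: E = z* × σ/√n

E = 2.576 × 32.7/√120
  = 2.576 × 2.985088
  = 7.6896

Rounded to 2 decimal places:

7.69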